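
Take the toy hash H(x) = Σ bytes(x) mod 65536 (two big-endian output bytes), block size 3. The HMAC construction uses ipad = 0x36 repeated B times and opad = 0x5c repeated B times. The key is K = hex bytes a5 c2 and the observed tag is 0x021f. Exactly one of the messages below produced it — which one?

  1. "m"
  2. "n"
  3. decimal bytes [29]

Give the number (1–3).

Key hex bytes a5 c2 is 2 bytes ≤ B = 3; zero-pad to 3 bytes: K' = a5 c2 00.
K' ⊕ ipad = 93 f4 36; K' ⊕ opad = f9 9e 5c.
m1: inner = H(93 f4 36 6d) = 02 2a; tag = H(f9 9e 5c 02 2a) = 021f ← matches
m2: inner = H(93 f4 36 6e) = 02 2b; tag = H(f9 9e 5c 02 2b) = 0220
m3: inner = H(93 f4 36 1d) = 01 da; tag = H(f9 9e 5c 01 da) = 02ce

1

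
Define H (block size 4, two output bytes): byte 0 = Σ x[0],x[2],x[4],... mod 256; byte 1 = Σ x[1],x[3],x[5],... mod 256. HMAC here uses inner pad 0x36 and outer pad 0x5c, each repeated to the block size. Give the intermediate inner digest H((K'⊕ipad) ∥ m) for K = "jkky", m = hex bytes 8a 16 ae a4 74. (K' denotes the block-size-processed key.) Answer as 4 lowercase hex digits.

6566

Key "jkky" = 6a 6b 6b 79 is exactly B = 4 bytes: K' = 6a 6b 6b 79.
K' ⊕ ipad = 5c 5d 5d 4f.
Inner input = 5c 5d 5d 4f ∥ 8a 16 ae a4 74.
Inner hash: even-index sum = 613 mod 256 = 101; odd-index sum = 358 mod 256 = 102 → 65 66.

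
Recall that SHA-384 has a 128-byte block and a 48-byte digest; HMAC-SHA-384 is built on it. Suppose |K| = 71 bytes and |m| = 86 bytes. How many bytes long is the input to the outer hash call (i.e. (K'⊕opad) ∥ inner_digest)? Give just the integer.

Key is 71 ≤ 128 bytes, zero-padded: |K'| = 128.
Outer input = (K'⊕opad) ∥ H(inner) → 128 + 48 = 176 bytes.

176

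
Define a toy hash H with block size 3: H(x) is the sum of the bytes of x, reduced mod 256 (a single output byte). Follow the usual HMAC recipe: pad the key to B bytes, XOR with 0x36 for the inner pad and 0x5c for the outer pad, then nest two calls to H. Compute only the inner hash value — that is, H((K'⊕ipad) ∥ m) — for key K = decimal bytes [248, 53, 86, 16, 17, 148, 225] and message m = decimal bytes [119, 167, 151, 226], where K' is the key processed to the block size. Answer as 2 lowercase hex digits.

Key decimal bytes [248, 53, 86, 16, 17, 148, 225] = f8 35 56 10 11 94 e1 is 7 bytes > B = 3, so hash it first: H(key) = 19, then zero-pad to 3 bytes: K' = 19 00 00.
K' ⊕ ipad = 2f 36 36.
Inner input = 2f 36 36 ∥ 77 a7 97 e2.
Inner hash: sum = 47+54+54+119+167+151+226 = 818; mod 256 = 50 → 32.

32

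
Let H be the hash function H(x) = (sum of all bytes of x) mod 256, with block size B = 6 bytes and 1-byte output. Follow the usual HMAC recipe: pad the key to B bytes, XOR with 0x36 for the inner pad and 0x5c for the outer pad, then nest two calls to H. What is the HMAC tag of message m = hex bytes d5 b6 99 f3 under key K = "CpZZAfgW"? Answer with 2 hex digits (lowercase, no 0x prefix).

7b

Key "CpZZAfgW" = 43 70 5a 5a 41 66 67 57 is 8 bytes > B = 6, so hash it first: H(key) = cc, then zero-pad to 6 bytes: K' = cc 00 00 00 00 00.
K' ⊕ ipad = fa 36 36 36 36 36.  K' ⊕ opad = 90 5c 5c 5c 5c 5c.
Inner input = (K'⊕ipad) ∥ m = fa 36 36 36 36 36 ∥ d5 b6 99 f3.
Inner hash: sum = 250+54+54+54+54+54+213+182+153+243 = 1311; mod 256 = 31 → 1f.
Outer input = (K'⊕opad) ∥ inner = 90 5c 5c 5c 5c 5c ∥ 1f.
Outer hash (tag): sum = 144+92+92+92+92+92+31 = 635; mod 256 = 123 → 7b.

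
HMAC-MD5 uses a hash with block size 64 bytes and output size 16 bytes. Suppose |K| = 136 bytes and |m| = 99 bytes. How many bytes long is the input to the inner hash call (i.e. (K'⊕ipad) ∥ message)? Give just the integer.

Key is 136 > 64 bytes, so it is hashed to 16 bytes then zero-padded to 64: |K'| = 64.
Inner input = (K'⊕ipad) ∥ m → 64 + 99 = 163 bytes.

163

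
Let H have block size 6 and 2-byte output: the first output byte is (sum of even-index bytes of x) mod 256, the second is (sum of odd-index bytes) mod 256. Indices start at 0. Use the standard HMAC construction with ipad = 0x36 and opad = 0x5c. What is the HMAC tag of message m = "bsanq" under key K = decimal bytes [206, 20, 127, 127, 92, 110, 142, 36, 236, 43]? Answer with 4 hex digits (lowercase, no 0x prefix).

Key decimal bytes [206, 20, 127, 127, 92, 110, 142, 36, 236, 43] = ce 14 7f 7f 5c 6e 8e 24 ec 2b is 10 bytes > B = 6, so hash it first: H(key) = 23 50, then zero-pad to 6 bytes: K' = 23 50 00 00 00 00.
K' ⊕ ipad = 15 66 36 36 36 36.  K' ⊕ opad = 7f 0c 5c 5c 5c 5c.
Inner input = (K'⊕ipad) ∥ m = 15 66 36 36 36 36 ∥ 62 73 61 6e 71.
Inner hash: even-index sum = 437 mod 256 = 181; odd-index sum = 435 mod 256 = 179 → b5 b3.
Outer input = (K'⊕opad) ∥ inner = 7f 0c 5c 5c 5c 5c ∥ b5 b3.
Outer hash (tag): even-index sum = 492 mod 256 = 236; odd-index sum = 375 mod 256 = 119 → ec 77.

ec77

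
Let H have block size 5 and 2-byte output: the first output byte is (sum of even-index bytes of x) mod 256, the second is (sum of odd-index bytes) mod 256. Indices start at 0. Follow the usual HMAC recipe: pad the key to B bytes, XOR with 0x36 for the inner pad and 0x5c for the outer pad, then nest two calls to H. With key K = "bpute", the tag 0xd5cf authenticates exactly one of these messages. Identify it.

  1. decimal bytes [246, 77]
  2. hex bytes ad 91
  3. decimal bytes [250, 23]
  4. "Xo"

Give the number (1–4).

2

Key "bpute" = 62 70 75 74 65 is exactly B = 5 bytes: K' = 62 70 75 74 65.
K' ⊕ ipad = 54 46 43 42 53; K' ⊕ opad = 3e 2c 29 28 39.
m1: inner = H(54 46 43 42 53 f6 4d) = 37 7e; tag = H(3e 2c 29 28 39 37 7e) = 1e8b
m2: inner = H(54 46 43 42 53 ad 91) = 7b 35; tag = H(3e 2c 29 28 39 7b 35) = d5cf ← matches
m3: inner = H(54 46 43 42 53 fa 17) = 01 82; tag = H(3e 2c 29 28 39 01 82) = 2255
m4: inner = H(54 46 43 42 53 58 6f) = 59 e0; tag = H(3e 2c 29 28 39 59 e0) = 80ad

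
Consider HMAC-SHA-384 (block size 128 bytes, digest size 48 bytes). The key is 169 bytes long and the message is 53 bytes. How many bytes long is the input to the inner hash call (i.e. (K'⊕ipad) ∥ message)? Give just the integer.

181

Key is 169 > 128 bytes, so it is hashed to 48 bytes then zero-padded to 128: |K'| = 128.
Inner input = (K'⊕ipad) ∥ m → 128 + 53 = 181 bytes.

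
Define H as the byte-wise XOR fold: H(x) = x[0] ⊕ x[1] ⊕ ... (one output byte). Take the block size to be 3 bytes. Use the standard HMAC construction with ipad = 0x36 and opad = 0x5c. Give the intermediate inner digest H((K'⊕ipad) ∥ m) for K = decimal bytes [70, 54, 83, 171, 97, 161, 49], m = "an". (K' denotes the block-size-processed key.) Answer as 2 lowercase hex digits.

40

Key decimal bytes [70, 54, 83, 171, 97, 161, 49] = 46 36 53 ab 61 a1 31 is 7 bytes > B = 3, so hash it first: H(key) = 79, then zero-pad to 3 bytes: K' = 79 00 00.
K' ⊕ ipad = 4f 36 36.
Inner input = 4f 36 36 ∥ 61 6e.
Inner hash: XOR 4f⊕36⊕36⊕61⊕6e = 40.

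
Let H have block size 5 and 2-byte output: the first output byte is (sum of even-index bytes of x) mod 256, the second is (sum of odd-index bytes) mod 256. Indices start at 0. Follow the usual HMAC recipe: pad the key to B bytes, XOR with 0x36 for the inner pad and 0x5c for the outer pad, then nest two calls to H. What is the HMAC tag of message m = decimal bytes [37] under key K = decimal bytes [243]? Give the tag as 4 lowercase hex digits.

f8e9

Key decimal bytes [243] = f3 is 1 byte ≤ B = 5; zero-pad to 5 bytes: K' = f3 00 00 00 00.
K' ⊕ ipad = c5 36 36 36 36.  K' ⊕ opad = af 5c 5c 5c 5c.
Inner input = (K'⊕ipad) ∥ m = c5 36 36 36 36 ∥ 25.
Inner hash: even-index sum = 305 mod 256 = 49; odd-index sum = 145 mod 256 = 145 → 31 91.
Outer input = (K'⊕opad) ∥ inner = af 5c 5c 5c 5c ∥ 31 91.
Outer hash (tag): even-index sum = 504 mod 256 = 248; odd-index sum = 233 mod 256 = 233 → f8 e9.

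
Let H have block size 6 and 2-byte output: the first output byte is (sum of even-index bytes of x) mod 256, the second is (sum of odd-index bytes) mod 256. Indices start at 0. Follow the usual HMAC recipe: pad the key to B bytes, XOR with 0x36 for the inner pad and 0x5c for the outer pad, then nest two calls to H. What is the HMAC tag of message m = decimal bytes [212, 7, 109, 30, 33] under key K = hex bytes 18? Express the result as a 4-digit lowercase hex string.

Key hex bytes 18 is 1 byte ≤ B = 6; zero-pad to 6 bytes: K' = 18 00 00 00 00 00.
K' ⊕ ipad = 2e 36 36 36 36 36.  K' ⊕ opad = 44 5c 5c 5c 5c 5c.
Inner input = (K'⊕ipad) ∥ m = 2e 36 36 36 36 36 ∥ d4 07 6d 1e 21.
Inner hash: even-index sum = 508 mod 256 = 252; odd-index sum = 199 mod 256 = 199 → fc c7.
Outer input = (K'⊕opad) ∥ inner = 44 5c 5c 5c 5c 5c ∥ fc c7.
Outer hash (tag): even-index sum = 504 mod 256 = 248; odd-index sum = 475 mod 256 = 219 → f8 db.

f8db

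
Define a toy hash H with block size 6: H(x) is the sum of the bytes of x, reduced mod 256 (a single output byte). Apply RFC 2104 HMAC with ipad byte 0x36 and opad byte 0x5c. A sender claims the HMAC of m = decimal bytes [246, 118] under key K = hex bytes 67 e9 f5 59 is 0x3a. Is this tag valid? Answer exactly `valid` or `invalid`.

invalid

Key hex bytes 67 e9 f5 59 is 4 bytes ≤ B = 6; zero-pad to 6 bytes: K' = 67 e9 f5 59 00 00.
K' ⊕ ipad = 51 df c3 6f 36 36; K' ⊕ opad = 3b b5 a9 05 5c 5c.
Inner hash: sum = 81+223+195+111+54+54+246+118 = 1082; mod 256 = 58 → 3a.
Outer hash (recomputed tag): sum = 59+181+169+5+92+92+58 = 656; mod 256 = 144 → 90.
Recomputed tag = 90; claimed = 3a → mismatch.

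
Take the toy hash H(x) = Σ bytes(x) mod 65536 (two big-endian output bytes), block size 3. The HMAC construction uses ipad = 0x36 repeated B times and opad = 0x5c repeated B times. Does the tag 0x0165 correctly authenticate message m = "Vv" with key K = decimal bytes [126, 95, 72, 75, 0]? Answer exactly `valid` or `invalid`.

Key decimal bytes [126, 95, 72, 75, 0] = 7e 5f 48 4b 00 is 5 bytes > B = 3, so hash it first: H(key) = 01 70, then zero-pad to 3 bytes: K' = 01 70 00.
K' ⊕ ipad = 37 46 36; K' ⊕ opad = 5d 2c 5c.
Inner hash: sum = 55+70+54+86+118 = 383 → 01 7f.
Outer hash (recomputed tag): sum = 93+44+92+1+127 = 357 → 01 65.
Recomputed tag = 0165; claimed = 0165 → match.

valid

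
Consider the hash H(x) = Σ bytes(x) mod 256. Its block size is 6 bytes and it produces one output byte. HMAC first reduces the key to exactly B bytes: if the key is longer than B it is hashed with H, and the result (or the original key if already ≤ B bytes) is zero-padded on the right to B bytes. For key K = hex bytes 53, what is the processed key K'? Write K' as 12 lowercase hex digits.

Key hex bytes 53 is 1 byte ≤ B = 6; zero-pad to 6 bytes: K' = 53 00 00 00 00 00.

530000000000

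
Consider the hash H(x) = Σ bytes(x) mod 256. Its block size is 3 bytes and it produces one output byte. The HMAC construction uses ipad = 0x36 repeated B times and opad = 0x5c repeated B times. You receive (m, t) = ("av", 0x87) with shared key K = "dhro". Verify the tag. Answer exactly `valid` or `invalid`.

valid

Key "dhro" = 64 68 72 6f is 4 bytes > B = 3, so hash it first: H(key) = ad, then zero-pad to 3 bytes: K' = ad 00 00.
K' ⊕ ipad = 9b 36 36; K' ⊕ opad = f1 5c 5c.
Inner hash: sum = 155+54+54+97+118 = 478; mod 256 = 222 → de.
Outer hash (recomputed tag): sum = 241+92+92+222 = 647; mod 256 = 135 → 87.
Recomputed tag = 87; claimed = 87 → match.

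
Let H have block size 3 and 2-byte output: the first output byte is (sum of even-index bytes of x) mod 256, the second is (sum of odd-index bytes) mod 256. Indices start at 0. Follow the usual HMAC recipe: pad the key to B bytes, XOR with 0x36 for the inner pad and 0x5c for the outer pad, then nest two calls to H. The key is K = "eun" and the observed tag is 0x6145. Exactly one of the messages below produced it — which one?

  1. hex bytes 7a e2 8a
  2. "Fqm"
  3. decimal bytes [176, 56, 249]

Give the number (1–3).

2

Key "eun" = 65 75 6e is exactly B = 3 bytes: K' = 65 75 6e.
K' ⊕ ipad = 53 43 58; K' ⊕ opad = 39 29 32.
m1: inner = H(53 43 58 7a e2 8a) = 8d 47; tag = H(39 29 32 8d 47) = b2b6
m2: inner = H(53 43 58 46 71 6d) = 1c f6; tag = H(39 29 32 1c f6) = 6145 ← matches
m3: inner = H(53 43 58 b0 38 f9) = e3 ec; tag = H(39 29 32 e3 ec) = 570c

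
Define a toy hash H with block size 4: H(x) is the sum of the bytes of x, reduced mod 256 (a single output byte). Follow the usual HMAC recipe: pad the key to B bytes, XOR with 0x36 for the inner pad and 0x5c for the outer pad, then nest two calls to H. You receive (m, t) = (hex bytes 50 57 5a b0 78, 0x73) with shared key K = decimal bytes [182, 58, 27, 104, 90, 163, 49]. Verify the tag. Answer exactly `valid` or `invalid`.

valid

Key decimal bytes [182, 58, 27, 104, 90, 163, 49] = b6 3a 1b 68 5a a3 31 is 7 bytes > B = 4, so hash it first: H(key) = a1, then zero-pad to 4 bytes: K' = a1 00 00 00.
K' ⊕ ipad = 97 36 36 36; K' ⊕ opad = fd 5c 5c 5c.
Inner hash: sum = 151+54+54+54+80+87+90+176+120 = 866; mod 256 = 98 → 62.
Outer hash (recomputed tag): sum = 253+92+92+92+98 = 627; mod 256 = 115 → 73.
Recomputed tag = 73; claimed = 73 → match.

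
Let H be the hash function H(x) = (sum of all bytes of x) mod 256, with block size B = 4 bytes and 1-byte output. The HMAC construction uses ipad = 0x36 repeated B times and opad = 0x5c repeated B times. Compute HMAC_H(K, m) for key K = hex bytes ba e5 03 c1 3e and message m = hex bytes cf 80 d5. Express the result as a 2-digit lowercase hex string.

6e

Key hex bytes ba e5 03 c1 3e is 5 bytes > B = 4, so hash it first: H(key) = a1, then zero-pad to 4 bytes: K' = a1 00 00 00.
K' ⊕ ipad = 97 36 36 36.  K' ⊕ opad = fd 5c 5c 5c.
Inner input = (K'⊕ipad) ∥ m = 97 36 36 36 ∥ cf 80 d5.
Inner hash: sum = 151+54+54+54+207+128+213 = 861; mod 256 = 93 → 5d.
Outer input = (K'⊕opad) ∥ inner = fd 5c 5c 5c ∥ 5d.
Outer hash (tag): sum = 253+92+92+92+93 = 622; mod 256 = 110 → 6e.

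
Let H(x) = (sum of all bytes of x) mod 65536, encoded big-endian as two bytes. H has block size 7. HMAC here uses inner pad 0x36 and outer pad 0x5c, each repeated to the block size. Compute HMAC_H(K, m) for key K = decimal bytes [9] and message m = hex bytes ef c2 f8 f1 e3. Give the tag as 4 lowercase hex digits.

Key decimal bytes [9] = 09 is 1 byte ≤ B = 7; zero-pad to 7 bytes: K' = 09 00 00 00 00 00 00.
K' ⊕ ipad = 3f 36 36 36 36 36 36.  K' ⊕ opad = 55 5c 5c 5c 5c 5c 5c.
Inner input = (K'⊕ipad) ∥ m = 3f 36 36 36 36 36 36 ∥ ef c2 f8 f1 e3.
Inner hash: sum = 63+54+54+54+54+54+54+239+194+248+241+227 = 1536 → 06 00.
Outer input = (K'⊕opad) ∥ inner = 55 5c 5c 5c 5c 5c 5c ∥ 06 00.
Outer hash (tag): sum = 85+92+92+92+92+92+92+6+0 = 643 → 02 83.

0283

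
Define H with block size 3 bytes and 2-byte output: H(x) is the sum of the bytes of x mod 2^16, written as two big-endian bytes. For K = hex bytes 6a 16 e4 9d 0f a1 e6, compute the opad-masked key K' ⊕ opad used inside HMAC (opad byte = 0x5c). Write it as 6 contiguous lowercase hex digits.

5fcb5c

Key hex bytes 6a 16 e4 9d 0f a1 e6 is 7 bytes > B = 3, so hash it first: H(key) = 03 97, then zero-pad to 3 bytes: K' = 03 97 00.
XOR each byte with 0x5c: 03⊕5c=5f, 97⊕5c=cb, 00⊕5c=5c.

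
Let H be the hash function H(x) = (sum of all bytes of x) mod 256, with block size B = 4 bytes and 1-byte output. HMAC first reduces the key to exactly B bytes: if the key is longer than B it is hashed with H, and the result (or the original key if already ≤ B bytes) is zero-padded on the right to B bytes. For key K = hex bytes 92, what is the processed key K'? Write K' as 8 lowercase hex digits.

92000000

Key hex bytes 92 is 1 byte ≤ B = 4; zero-pad to 4 bytes: K' = 92 00 00 00.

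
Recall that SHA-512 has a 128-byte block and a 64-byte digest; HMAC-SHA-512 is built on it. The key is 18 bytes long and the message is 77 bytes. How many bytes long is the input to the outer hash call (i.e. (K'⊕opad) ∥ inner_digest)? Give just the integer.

Key is 18 ≤ 128 bytes, zero-padded: |K'| = 128.
Outer input = (K'⊕opad) ∥ H(inner) → 128 + 64 = 192 bytes.

192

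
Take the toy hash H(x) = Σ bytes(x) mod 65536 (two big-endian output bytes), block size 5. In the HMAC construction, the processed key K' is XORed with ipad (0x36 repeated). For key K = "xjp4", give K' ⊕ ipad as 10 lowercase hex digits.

Key "xjp4" = 78 6a 70 34 is 4 bytes ≤ B = 5; zero-pad to 5 bytes: K' = 78 6a 70 34 00.
XOR each byte with 0x36: 78⊕36=4e, 6a⊕36=5c, 70⊕36=46, 34⊕36=02, 00⊕36=36.

4e5c460236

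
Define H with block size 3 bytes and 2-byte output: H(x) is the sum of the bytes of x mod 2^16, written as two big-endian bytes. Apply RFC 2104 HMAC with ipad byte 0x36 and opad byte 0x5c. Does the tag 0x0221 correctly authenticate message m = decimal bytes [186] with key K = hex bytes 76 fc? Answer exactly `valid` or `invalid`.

Key hex bytes 76 fc is 2 bytes ≤ B = 3; zero-pad to 3 bytes: K' = 76 fc 00.
K' ⊕ ipad = 40 ca 36; K' ⊕ opad = 2a a0 5c.
Inner hash: sum = 64+202+54+186 = 506 → 01 fa.
Outer hash (recomputed tag): sum = 42+160+92+1+250 = 545 → 02 21.
Recomputed tag = 0221; claimed = 0221 → match.

valid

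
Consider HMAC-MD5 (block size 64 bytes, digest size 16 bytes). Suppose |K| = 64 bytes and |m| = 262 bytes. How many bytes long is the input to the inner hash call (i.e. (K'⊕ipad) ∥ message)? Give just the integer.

Key is 64 ≤ 64 bytes, zero-padded: |K'| = 64.
Inner input = (K'⊕ipad) ∥ m → 64 + 262 = 326 bytes.

326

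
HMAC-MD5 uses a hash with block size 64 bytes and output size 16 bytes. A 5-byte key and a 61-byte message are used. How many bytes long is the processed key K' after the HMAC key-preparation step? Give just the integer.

Key is 5 ≤ 64 bytes, zero-padded: |K'| = 64.

64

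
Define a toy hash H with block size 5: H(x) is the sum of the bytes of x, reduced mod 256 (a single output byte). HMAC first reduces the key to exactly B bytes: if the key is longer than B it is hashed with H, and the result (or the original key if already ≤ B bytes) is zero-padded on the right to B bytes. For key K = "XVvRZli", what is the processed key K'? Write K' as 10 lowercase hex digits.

a500000000

|K| = 7 > B = 5, so first hash the key.
H(K): sum = 88+86+118+82+90+108+105 = 677; mod 256 = 165 → a5.
Zero-pad H(K) = a5 to 5 bytes: K' = a5 00 00 00 00.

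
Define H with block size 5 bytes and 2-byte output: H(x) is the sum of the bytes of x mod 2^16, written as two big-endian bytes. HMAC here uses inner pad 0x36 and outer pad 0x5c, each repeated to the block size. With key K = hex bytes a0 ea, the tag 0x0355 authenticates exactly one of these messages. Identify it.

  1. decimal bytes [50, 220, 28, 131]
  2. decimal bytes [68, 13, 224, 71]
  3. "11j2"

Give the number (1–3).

Key hex bytes a0 ea is 2 bytes ≤ B = 5; zero-pad to 5 bytes: K' = a0 ea 00 00 00.
K' ⊕ ipad = 96 dc 36 36 36; K' ⊕ opad = fc b6 5c 5c 5c.
m1: inner = H(96 dc 36 36 36 32 dc 1c 83) = 03 c1; tag = H(fc b6 5c 5c 5c 03 c1) = 038a
m2: inner = H(96 dc 36 36 36 44 0d e0 47) = 03 8c; tag = H(fc b6 5c 5c 5c 03 8c) = 0355 ← matches
m3: inner = H(96 dc 36 36 36 31 31 6a 32) = 03 12; tag = H(fc b6 5c 5c 5c 03 12) = 02db

2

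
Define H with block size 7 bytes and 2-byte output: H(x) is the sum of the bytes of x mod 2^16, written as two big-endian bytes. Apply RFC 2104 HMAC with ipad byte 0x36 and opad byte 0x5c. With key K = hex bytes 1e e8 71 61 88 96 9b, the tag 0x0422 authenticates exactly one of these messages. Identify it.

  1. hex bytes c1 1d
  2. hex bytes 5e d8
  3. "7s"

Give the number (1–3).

3

Key hex bytes 1e e8 71 61 88 96 9b is exactly B = 7 bytes: K' = 1e e8 71 61 88 96 9b.
K' ⊕ ipad = 28 de 47 57 be a0 ad; K' ⊕ opad = 42 b4 2d 3d d4 ca c7.
m1: inner = H(28 de 47 57 be a0 ad c1 1d) = 04 8d; tag = H(42 b4 2d 3d d4 ca c7 04 8d) = 0456
m2: inner = H(28 de 47 57 be a0 ad 5e d8) = 04 e5; tag = H(42 b4 2d 3d d4 ca c7 04 e5) = 04ae
m3: inner = H(28 de 47 57 be a0 ad 37 73) = 04 59; tag = H(42 b4 2d 3d d4 ca c7 04 59) = 0422 ← matches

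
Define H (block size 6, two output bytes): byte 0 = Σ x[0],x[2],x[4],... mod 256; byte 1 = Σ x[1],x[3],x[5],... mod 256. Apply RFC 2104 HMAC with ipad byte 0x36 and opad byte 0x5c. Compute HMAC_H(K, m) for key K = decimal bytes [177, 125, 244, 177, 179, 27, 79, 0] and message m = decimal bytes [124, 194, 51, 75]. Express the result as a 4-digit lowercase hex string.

5fc5

Key decimal bytes [177, 125, 244, 177, 179, 27, 79, 0] = b1 7d f4 b1 b3 1b 4f 00 is 8 bytes > B = 6, so hash it first: H(key) = a7 49, then zero-pad to 6 bytes: K' = a7 49 00 00 00 00.
K' ⊕ ipad = 91 7f 36 36 36 36.  K' ⊕ opad = fb 15 5c 5c 5c 5c.
Inner input = (K'⊕ipad) ∥ m = 91 7f 36 36 36 36 ∥ 7c c2 33 4b.
Inner hash: even-index sum = 428 mod 256 = 172; odd-index sum = 504 mod 256 = 248 → ac f8.
Outer input = (K'⊕opad) ∥ inner = fb 15 5c 5c 5c 5c ∥ ac f8.
Outer hash (tag): even-index sum = 607 mod 256 = 95; odd-index sum = 453 mod 256 = 197 → 5f c5.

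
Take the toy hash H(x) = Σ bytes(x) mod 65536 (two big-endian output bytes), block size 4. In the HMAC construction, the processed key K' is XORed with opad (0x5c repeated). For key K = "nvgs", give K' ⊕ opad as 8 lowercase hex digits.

322a3b2f

Key "nvgs" = 6e 76 67 73 is exactly B = 4 bytes: K' = 6e 76 67 73.
XOR each byte with 0x5c: 6e⊕5c=32, 76⊕5c=2a, 67⊕5c=3b, 73⊕5c=2f.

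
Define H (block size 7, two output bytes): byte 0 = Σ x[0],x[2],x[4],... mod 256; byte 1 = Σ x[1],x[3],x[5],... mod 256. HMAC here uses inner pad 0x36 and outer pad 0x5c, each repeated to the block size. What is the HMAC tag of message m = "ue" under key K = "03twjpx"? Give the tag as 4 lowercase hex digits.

Key "03twjpx" = 30 33 74 77 6a 70 78 is exactly B = 7 bytes: K' = 30 33 74 77 6a 70 78.
K' ⊕ ipad = 06 05 42 41 5c 46 4e.  K' ⊕ opad = 6c 6f 28 2b 36 2c 24.
Inner input = (K'⊕ipad) ∥ m = 06 05 42 41 5c 46 4e ∥ 75 65.
Inner hash: even-index sum = 343 mod 256 = 87; odd-index sum = 257 mod 256 = 1 → 57 01.
Outer input = (K'⊕opad) ∥ inner = 6c 6f 28 2b 36 2c 24 ∥ 57 01.
Outer hash (tag): even-index sum = 239 mod 256 = 239; odd-index sum = 285 mod 256 = 29 → ef 1d.

ef1d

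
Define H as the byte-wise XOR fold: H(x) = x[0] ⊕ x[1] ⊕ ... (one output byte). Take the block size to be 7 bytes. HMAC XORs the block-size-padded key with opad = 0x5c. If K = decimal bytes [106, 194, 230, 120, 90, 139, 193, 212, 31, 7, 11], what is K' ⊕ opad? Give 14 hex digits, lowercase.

bd5c5c5c5c5c5c

Key decimal bytes [106, 194, 230, 120, 90, 139, 193, 212, 31, 7, 11] = 6a c2 e6 78 5a 8b c1 d4 1f 07 0b is 11 bytes > B = 7, so hash it first: H(key) = e1, then zero-pad to 7 bytes: K' = e1 00 00 00 00 00 00.
XOR each byte with 0x5c: e1⊕5c=bd, 00⊕5c=5c, 00⊕5c=5c, 00⊕5c=5c, 00⊕5c=5c, 00⊕5c=5c, 00⊕5c=5c.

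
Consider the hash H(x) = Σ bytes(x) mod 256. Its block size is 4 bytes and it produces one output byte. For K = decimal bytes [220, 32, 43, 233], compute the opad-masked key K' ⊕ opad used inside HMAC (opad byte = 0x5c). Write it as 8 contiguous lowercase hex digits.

Key decimal bytes [220, 32, 43, 233] = dc 20 2b e9 is exactly B = 4 bytes: K' = dc 20 2b e9.
XOR each byte with 0x5c: dc⊕5c=80, 20⊕5c=7c, 2b⊕5c=77, e9⊕5c=b5.

807c77b5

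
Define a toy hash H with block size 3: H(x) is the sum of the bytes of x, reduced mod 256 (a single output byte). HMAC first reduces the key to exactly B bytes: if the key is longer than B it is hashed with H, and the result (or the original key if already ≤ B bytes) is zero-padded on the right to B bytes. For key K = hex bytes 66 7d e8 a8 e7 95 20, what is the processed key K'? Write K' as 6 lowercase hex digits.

0f0000

|K| = 7 > B = 3, so first hash the key.
H(K): sum = 102+125+232+168+231+149+32 = 1039; mod 256 = 15 → 0f.
Zero-pad H(K) = 0f to 3 bytes: K' = 0f 00 00.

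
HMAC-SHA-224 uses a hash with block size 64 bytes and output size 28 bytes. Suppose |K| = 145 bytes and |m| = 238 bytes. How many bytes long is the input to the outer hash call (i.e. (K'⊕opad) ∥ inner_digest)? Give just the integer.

Key is 145 > 64 bytes, so it is hashed to 28 bytes then zero-padded to 64: |K'| = 64.
Outer input = (K'⊕opad) ∥ H(inner) → 64 + 28 = 92 bytes.

92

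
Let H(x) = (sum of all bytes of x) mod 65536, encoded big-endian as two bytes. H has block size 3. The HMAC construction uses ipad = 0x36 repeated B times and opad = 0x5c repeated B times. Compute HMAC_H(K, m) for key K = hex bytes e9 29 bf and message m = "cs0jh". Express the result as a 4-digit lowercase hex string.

026f

Key hex bytes e9 29 bf is exactly B = 3 bytes: K' = e9 29 bf.
K' ⊕ ipad = df 1f 89.  K' ⊕ opad = b5 75 e3.
Inner input = (K'⊕ipad) ∥ m = df 1f 89 ∥ 63 73 30 6a 68.
Inner hash: sum = 223+31+137+99+115+48+106+104 = 863 → 03 5f.
Outer input = (K'⊕opad) ∥ inner = b5 75 e3 ∥ 03 5f.
Outer hash (tag): sum = 181+117+227+3+95 = 623 → 02 6f.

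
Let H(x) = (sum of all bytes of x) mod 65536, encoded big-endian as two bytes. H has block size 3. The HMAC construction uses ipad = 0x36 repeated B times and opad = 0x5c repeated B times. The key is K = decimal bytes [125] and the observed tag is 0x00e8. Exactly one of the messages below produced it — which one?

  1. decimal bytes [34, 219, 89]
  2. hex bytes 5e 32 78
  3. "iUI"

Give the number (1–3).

1

Key decimal bytes [125] = 7d is 1 byte ≤ B = 3; zero-pad to 3 bytes: K' = 7d 00 00.
K' ⊕ ipad = 4b 36 36; K' ⊕ opad = 21 5c 5c.
m1: inner = H(4b 36 36 22 db 59) = 02 0d; tag = H(21 5c 5c 02 0d) = 00e8 ← matches
m2: inner = H(4b 36 36 5e 32 78) = 01 bf; tag = H(21 5c 5c 01 bf) = 0199
m3: inner = H(4b 36 36 69 55 49) = 01 be; tag = H(21 5c 5c 01 be) = 0198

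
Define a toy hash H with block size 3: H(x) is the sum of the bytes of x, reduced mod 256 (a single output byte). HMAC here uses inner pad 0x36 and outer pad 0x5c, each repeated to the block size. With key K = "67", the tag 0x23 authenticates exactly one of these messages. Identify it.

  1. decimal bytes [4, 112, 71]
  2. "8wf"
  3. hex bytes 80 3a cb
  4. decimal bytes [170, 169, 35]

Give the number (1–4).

1

Key "67" = 36 37 is 2 bytes ≤ B = 3; zero-pad to 3 bytes: K' = 36 37 00.
K' ⊕ ipad = 00 01 36; K' ⊕ opad = 6a 6b 5c.
m1: inner = H(00 01 36 04 70 47) = f2; tag = H(6a 6b 5c f2) = 23 ← matches
m2: inner = H(00 01 36 38 77 66) = 4c; tag = H(6a 6b 5c 4c) = 7d
m3: inner = H(00 01 36 80 3a cb) = bc; tag = H(6a 6b 5c bc) = ed
m4: inner = H(00 01 36 aa a9 23) = ad; tag = H(6a 6b 5c ad) = de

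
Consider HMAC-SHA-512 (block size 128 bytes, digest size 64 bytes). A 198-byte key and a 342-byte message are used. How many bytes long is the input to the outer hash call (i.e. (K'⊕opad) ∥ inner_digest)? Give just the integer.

Key is 198 > 128 bytes, so it is hashed to 64 bytes then zero-padded to 128: |K'| = 128.
Outer input = (K'⊕opad) ∥ H(inner) → 128 + 64 = 192 bytes.

192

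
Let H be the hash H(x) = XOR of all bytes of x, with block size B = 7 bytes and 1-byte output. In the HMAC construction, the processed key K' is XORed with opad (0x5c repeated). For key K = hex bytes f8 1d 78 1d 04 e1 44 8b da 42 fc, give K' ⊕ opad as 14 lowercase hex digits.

Key hex bytes f8 1d 78 1d 04 e1 44 8b da 42 fc is 11 bytes > B = 7, so hash it first: H(key) = ce, then zero-pad to 7 bytes: K' = ce 00 00 00 00 00 00.
XOR each byte with 0x5c: ce⊕5c=92, 00⊕5c=5c, 00⊕5c=5c, 00⊕5c=5c, 00⊕5c=5c, 00⊕5c=5c, 00⊕5c=5c.

925c5c5c5c5c5c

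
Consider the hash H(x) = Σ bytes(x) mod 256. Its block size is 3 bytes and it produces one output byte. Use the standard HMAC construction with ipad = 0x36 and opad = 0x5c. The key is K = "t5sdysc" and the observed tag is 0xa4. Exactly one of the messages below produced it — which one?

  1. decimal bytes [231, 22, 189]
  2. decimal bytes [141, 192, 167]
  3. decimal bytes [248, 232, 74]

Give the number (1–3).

Key "t5sdysc" = 74 35 73 64 79 73 63 is 7 bytes > B = 3, so hash it first: H(key) = cf, then zero-pad to 3 bytes: K' = cf 00 00.
K' ⊕ ipad = f9 36 36; K' ⊕ opad = 93 5c 5c.
m1: inner = H(f9 36 36 e7 16 bd) = 1f; tag = H(93 5c 5c 1f) = 6a
m2: inner = H(f9 36 36 8d c0 a7) = 59; tag = H(93 5c 5c 59) = a4 ← matches
m3: inner = H(f9 36 36 f8 e8 4a) = 8f; tag = H(93 5c 5c 8f) = da

2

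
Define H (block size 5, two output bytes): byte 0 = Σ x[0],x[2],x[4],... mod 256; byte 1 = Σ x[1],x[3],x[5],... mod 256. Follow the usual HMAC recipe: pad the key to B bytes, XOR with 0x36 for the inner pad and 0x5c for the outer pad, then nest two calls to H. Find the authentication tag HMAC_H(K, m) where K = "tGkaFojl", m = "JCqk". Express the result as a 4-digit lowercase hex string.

Key "tGkaFojl" = 74 47 6b 61 46 6f 6a 6c is 8 bytes > B = 5, so hash it first: H(key) = 8f 83, then zero-pad to 5 bytes: K' = 8f 83 00 00 00.
K' ⊕ ipad = b9 b5 36 36 36.  K' ⊕ opad = d3 df 5c 5c 5c.
Inner input = (K'⊕ipad) ∥ m = b9 b5 36 36 36 ∥ 4a 43 71 6b.
Inner hash: even-index sum = 467 mod 256 = 211; odd-index sum = 422 mod 256 = 166 → d3 a6.
Outer input = (K'⊕opad) ∥ inner = d3 df 5c 5c 5c ∥ d3 a6.
Outer hash (tag): even-index sum = 561 mod 256 = 49; odd-index sum = 526 mod 256 = 14 → 31 0e.

310e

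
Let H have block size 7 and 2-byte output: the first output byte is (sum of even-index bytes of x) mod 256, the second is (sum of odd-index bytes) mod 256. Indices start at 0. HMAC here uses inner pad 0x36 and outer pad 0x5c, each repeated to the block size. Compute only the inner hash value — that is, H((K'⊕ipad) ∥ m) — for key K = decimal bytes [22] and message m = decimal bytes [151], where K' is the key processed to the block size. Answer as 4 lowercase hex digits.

c239

Key decimal bytes [22] = 16 is 1 byte ≤ B = 7; zero-pad to 7 bytes: K' = 16 00 00 00 00 00 00.
K' ⊕ ipad = 20 36 36 36 36 36 36.
Inner input = 20 36 36 36 36 36 36 ∥ 97.
Inner hash: even-index sum = 194 mod 256 = 194; odd-index sum = 313 mod 256 = 57 → c2 39.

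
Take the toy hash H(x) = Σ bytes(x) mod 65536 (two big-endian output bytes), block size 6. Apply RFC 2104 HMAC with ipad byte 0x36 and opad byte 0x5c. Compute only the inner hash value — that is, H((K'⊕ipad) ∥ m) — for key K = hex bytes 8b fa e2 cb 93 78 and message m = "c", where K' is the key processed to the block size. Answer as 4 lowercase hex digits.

04b0

Key hex bytes 8b fa e2 cb 93 78 is exactly B = 6 bytes: K' = 8b fa e2 cb 93 78.
K' ⊕ ipad = bd cc d4 fd a5 4e.
Inner input = bd cc d4 fd a5 4e ∥ 63.
Inner hash: sum = 189+204+212+253+165+78+99 = 1200 → 04 b0.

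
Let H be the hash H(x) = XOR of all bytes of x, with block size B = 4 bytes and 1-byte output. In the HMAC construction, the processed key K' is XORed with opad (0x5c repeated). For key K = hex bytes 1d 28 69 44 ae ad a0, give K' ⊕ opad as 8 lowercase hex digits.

Key hex bytes 1d 28 69 44 ae ad a0 is 7 bytes > B = 4, so hash it first: H(key) = bb, then zero-pad to 4 bytes: K' = bb 00 00 00.
XOR each byte with 0x5c: bb⊕5c=e7, 00⊕5c=5c, 00⊕5c=5c, 00⊕5c=5c.

e75c5c5c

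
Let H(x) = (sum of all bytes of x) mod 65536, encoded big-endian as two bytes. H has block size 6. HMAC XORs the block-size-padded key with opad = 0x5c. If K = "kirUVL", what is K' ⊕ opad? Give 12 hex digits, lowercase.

Key "kirUVL" = 6b 69 72 55 56 4c is exactly B = 6 bytes: K' = 6b 69 72 55 56 4c.
XOR each byte with 0x5c: 6b⊕5c=37, 69⊕5c=35, 72⊕5c=2e, 55⊕5c=09, 56⊕5c=0a, 4c⊕5c=10.

37352e090a10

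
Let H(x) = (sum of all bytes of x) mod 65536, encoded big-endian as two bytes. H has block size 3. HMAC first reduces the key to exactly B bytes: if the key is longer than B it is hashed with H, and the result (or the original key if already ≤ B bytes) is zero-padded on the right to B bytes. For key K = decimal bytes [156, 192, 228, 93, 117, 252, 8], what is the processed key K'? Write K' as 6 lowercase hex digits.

|K| = 7 > B = 3, so first hash the key.
H(K): sum = 156+192+228+93+117+252+8 = 1046 → 04 16.
Zero-pad H(K) = 04 16 to 3 bytes: K' = 04 16 00.

041600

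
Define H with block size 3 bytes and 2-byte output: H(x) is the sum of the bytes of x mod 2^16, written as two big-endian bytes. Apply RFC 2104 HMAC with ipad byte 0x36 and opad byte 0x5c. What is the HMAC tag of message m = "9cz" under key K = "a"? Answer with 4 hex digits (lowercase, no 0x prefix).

01cf

Key "a" = 61 is 1 byte ≤ B = 3; zero-pad to 3 bytes: K' = 61 00 00.
K' ⊕ ipad = 57 36 36.  K' ⊕ opad = 3d 5c 5c.
Inner input = (K'⊕ipad) ∥ m = 57 36 36 ∥ 39 63 7a.
Inner hash: sum = 87+54+54+57+99+122 = 473 → 01 d9.
Outer input = (K'⊕opad) ∥ inner = 3d 5c 5c ∥ 01 d9.
Outer hash (tag): sum = 61+92+92+1+217 = 463 → 01 cf.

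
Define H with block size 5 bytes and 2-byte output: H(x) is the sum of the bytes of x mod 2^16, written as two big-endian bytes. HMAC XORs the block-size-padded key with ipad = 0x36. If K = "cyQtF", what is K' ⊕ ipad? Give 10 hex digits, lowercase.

554f674270

Key "cyQtF" = 63 79 51 74 46 is exactly B = 5 bytes: K' = 63 79 51 74 46.
XOR each byte with 0x36: 63⊕36=55, 79⊕36=4f, 51⊕36=67, 74⊕36=42, 46⊕36=70.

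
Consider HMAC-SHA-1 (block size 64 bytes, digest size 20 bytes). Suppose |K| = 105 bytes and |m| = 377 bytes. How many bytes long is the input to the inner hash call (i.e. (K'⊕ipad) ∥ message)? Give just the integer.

441

Key is 105 > 64 bytes, so it is hashed to 20 bytes then zero-padded to 64: |K'| = 64.
Inner input = (K'⊕ipad) ∥ m → 64 + 377 = 441 bytes.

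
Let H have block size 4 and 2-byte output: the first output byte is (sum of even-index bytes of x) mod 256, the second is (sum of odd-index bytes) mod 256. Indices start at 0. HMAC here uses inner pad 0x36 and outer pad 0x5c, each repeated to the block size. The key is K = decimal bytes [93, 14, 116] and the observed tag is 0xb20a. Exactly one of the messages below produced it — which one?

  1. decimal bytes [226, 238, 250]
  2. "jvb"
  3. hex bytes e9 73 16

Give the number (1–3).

Key decimal bytes [93, 14, 116] = 5d 0e 74 is 3 bytes ≤ B = 4; zero-pad to 4 bytes: K' = 5d 0e 74 00.
K' ⊕ ipad = 6b 38 42 36; K' ⊕ opad = 01 52 28 5c.
m1: inner = H(6b 38 42 36 e2 ee fa) = 89 5c; tag = H(01 52 28 5c 89 5c) = b20a ← matches
m2: inner = H(6b 38 42 36 6a 76 62) = 79 e4; tag = H(01 52 28 5c 79 e4) = a292
m3: inner = H(6b 38 42 36 e9 73 16) = ac e1; tag = H(01 52 28 5c ac e1) = d58f

1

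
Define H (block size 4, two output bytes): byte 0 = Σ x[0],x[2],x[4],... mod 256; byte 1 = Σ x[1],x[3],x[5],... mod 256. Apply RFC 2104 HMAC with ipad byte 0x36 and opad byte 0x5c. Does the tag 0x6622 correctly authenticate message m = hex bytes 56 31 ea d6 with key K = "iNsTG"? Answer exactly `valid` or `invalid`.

invalid

Key "iNsTG" = 69 4e 73 54 47 is 5 bytes > B = 4, so hash it first: H(key) = 23 a2, then zero-pad to 4 bytes: K' = 23 a2 00 00.
K' ⊕ ipad = 15 94 36 36; K' ⊕ opad = 7f fe 5c 5c.
Inner hash: even-index sum = 395 mod 256 = 139; odd-index sum = 465 mod 256 = 209 → 8b d1.
Outer hash (recomputed tag): even-index sum = 358 mod 256 = 102; odd-index sum = 555 mod 256 = 43 → 66 2b.
Recomputed tag = 662b; claimed = 6622 → mismatch.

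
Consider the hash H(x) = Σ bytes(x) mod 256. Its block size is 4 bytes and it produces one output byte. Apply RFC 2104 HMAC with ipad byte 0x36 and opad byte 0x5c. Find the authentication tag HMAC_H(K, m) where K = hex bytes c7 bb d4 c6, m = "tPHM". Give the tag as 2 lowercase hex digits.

Key hex bytes c7 bb d4 c6 is exactly B = 4 bytes: K' = c7 bb d4 c6.
K' ⊕ ipad = f1 8d e2 f0.  K' ⊕ opad = 9b e7 88 9a.
Inner input = (K'⊕ipad) ∥ m = f1 8d e2 f0 ∥ 74 50 48 4d.
Inner hash: sum = 241+141+226+240+116+80+72+77 = 1193; mod 256 = 169 → a9.
Outer input = (K'⊕opad) ∥ inner = 9b e7 88 9a ∥ a9.
Outer hash (tag): sum = 155+231+136+154+169 = 845; mod 256 = 77 → 4d.

4d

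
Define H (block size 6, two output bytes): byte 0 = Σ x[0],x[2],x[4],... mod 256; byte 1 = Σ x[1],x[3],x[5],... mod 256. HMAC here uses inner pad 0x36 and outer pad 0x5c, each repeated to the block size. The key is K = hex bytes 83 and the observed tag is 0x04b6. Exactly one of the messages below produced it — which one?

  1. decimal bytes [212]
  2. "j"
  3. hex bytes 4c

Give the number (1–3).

Key hex bytes 83 is 1 byte ≤ B = 6; zero-pad to 6 bytes: K' = 83 00 00 00 00 00.
K' ⊕ ipad = b5 36 36 36 36 36; K' ⊕ opad = df 5c 5c 5c 5c 5c.
m1: inner = H(b5 36 36 36 36 36 d4) = f5 a2; tag = H(df 5c 5c 5c 5c 5c f5 a2) = 8cb6
m2: inner = H(b5 36 36 36 36 36 6a) = 8b a2; tag = H(df 5c 5c 5c 5c 5c 8b a2) = 22b6
m3: inner = H(b5 36 36 36 36 36 4c) = 6d a2; tag = H(df 5c 5c 5c 5c 5c 6d a2) = 04b6 ← matches

3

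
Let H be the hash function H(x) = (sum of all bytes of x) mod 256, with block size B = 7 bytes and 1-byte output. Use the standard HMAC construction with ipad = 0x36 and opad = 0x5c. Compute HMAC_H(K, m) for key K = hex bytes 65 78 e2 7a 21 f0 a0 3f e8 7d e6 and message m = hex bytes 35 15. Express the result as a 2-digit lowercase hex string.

20

Key hex bytes 65 78 e2 7a 21 f0 a0 3f e8 7d e6 is 11 bytes > B = 7, so hash it first: H(key) = 74, then zero-pad to 7 bytes: K' = 74 00 00 00 00 00 00.
K' ⊕ ipad = 42 36 36 36 36 36 36.  K' ⊕ opad = 28 5c 5c 5c 5c 5c 5c.
Inner input = (K'⊕ipad) ∥ m = 42 36 36 36 36 36 36 ∥ 35 15.
Inner hash: sum = 66+54+54+54+54+54+54+53+21 = 464; mod 256 = 208 → d0.
Outer input = (K'⊕opad) ∥ inner = 28 5c 5c 5c 5c 5c 5c ∥ d0.
Outer hash (tag): sum = 40+92+92+92+92+92+92+208 = 800; mod 256 = 32 → 20.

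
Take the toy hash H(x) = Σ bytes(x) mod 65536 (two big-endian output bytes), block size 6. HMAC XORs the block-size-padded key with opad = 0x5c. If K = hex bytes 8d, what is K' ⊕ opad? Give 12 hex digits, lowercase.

d15c5c5c5c5c

Key hex bytes 8d is 1 byte ≤ B = 6; zero-pad to 6 bytes: K' = 8d 00 00 00 00 00.
XOR each byte with 0x5c: 8d⊕5c=d1, 00⊕5c=5c, 00⊕5c=5c, 00⊕5c=5c, 00⊕5c=5c, 00⊕5c=5c.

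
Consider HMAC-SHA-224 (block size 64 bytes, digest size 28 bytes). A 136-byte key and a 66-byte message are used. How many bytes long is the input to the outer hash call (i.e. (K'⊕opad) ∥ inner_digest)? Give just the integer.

Key is 136 > 64 bytes, so it is hashed to 28 bytes then zero-padded to 64: |K'| = 64.
Outer input = (K'⊕opad) ∥ H(inner) → 64 + 28 = 92 bytes.

92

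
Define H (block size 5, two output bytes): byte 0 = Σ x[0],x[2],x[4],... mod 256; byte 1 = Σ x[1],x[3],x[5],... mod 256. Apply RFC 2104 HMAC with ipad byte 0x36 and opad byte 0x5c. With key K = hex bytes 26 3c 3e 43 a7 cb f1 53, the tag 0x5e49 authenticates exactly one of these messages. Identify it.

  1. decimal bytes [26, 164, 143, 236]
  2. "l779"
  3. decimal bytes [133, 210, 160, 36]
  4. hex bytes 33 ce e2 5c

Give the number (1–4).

Key hex bytes 26 3c 3e 43 a7 cb f1 53 is 8 bytes > B = 5, so hash it first: H(key) = fc 9d, then zero-pad to 5 bytes: K' = fc 9d 00 00 00.
K' ⊕ ipad = ca ab 36 36 36; K' ⊕ opad = a0 c1 5c 5c 5c.
m1: inner = H(ca ab 36 36 36 1a a4 8f ec) = c6 8a; tag = H(a0 c1 5c 5c 5c c6 8a) = e2e3
m2: inner = H(ca ab 36 36 36 6c 37 37 39) = a6 84; tag = H(a0 c1 5c 5c 5c a6 84) = dcc3
m3: inner = H(ca ab 36 36 36 85 d2 a0 24) = 2c 06; tag = H(a0 c1 5c 5c 5c 2c 06) = 5e49 ← matches
m4: inner = H(ca ab 36 36 36 33 ce e2 5c) = 60 f6; tag = H(a0 c1 5c 5c 5c 60 f6) = 4e7d

3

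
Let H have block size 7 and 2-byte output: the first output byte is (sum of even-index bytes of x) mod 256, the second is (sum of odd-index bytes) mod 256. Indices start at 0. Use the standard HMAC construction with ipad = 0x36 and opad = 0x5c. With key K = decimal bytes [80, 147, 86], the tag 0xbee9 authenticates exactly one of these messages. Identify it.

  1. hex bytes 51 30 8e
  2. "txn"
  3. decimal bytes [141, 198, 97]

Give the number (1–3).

Key decimal bytes [80, 147, 86] = 50 93 56 is 3 bytes ≤ B = 7; zero-pad to 7 bytes: K' = 50 93 56 00 00 00 00.
K' ⊕ ipad = 66 a5 60 36 36 36 36; K' ⊕ opad = 0c cf 0a 5c 5c 5c 5c.
m1: inner = H(66 a5 60 36 36 36 36 51 30 8e) = 62 f0; tag = H(0c cf 0a 5c 5c 5c 5c 62 f0) = bee9 ← matches
m2: inner = H(66 a5 60 36 36 36 36 74 78 6e) = aa f3; tag = H(0c cf 0a 5c 5c 5c 5c aa f3) = c131
m3: inner = H(66 a5 60 36 36 36 36 8d c6 61) = f8 ff; tag = H(0c cf 0a 5c 5c 5c 5c f8 ff) = cd7f

1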